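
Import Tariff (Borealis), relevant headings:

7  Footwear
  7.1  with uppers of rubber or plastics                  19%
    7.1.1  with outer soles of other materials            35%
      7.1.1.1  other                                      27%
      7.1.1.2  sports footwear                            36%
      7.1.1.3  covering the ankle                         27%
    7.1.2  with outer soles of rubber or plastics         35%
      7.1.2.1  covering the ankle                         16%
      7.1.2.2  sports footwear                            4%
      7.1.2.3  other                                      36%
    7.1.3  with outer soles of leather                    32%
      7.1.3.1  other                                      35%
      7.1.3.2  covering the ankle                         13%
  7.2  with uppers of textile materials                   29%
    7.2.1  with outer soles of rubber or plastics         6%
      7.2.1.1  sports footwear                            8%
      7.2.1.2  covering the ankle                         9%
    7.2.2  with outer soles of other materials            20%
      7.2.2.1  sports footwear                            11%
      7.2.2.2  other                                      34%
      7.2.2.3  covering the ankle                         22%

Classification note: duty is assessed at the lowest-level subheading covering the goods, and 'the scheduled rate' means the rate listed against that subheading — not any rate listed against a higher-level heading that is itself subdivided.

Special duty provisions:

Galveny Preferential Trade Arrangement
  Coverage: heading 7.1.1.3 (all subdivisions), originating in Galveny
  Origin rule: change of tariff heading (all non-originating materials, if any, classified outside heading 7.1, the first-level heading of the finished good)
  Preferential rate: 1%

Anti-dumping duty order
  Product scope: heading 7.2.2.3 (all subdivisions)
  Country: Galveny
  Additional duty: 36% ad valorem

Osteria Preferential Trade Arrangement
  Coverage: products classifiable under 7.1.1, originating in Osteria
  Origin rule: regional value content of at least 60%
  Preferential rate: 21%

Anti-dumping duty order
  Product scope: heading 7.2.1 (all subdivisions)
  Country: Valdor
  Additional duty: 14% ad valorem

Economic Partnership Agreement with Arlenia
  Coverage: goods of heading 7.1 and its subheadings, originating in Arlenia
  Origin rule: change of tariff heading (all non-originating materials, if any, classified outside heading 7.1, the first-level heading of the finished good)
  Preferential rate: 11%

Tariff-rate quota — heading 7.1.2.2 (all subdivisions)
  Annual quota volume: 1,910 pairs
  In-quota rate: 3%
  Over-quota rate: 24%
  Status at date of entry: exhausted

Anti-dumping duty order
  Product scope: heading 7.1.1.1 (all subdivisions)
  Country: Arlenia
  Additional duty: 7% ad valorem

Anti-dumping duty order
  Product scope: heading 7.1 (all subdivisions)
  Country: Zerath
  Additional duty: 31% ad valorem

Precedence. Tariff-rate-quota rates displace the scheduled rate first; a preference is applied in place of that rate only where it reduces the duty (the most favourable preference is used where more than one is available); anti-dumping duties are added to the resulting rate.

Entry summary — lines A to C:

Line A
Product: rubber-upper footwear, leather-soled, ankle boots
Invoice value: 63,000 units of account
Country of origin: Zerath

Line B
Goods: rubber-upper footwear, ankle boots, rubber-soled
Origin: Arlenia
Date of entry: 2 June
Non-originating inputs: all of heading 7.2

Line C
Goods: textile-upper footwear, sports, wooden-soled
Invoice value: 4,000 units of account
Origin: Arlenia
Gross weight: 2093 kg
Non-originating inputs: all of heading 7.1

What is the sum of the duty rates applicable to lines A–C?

Line A: rubber-upper → 7.1; leather-soled → 7.1.3; ankle boots → 7.1.3.2. Scheduled 13%. anti-dumping (Zerath, 7.1): +31%; total 13% + 31% = 44%. → 44%.
Line B: rubber-upper → 7.1; rubber-soled → 7.1.2; ankle boots → 7.1.2.1. Scheduled 16%. Arlenia agreement on 7.1: CTH met → 11% available; preferential 11%. → 11%.
Line C: textile-upper → 7.2; wooden-soled → 7.2.2; sports → 7.2.2.1. Scheduled 11%. Arlenia agreement on 7.1: 7.2.2.1 not covered. → 11%.
Sum: 44% + 11% + 11% = 66%.

66%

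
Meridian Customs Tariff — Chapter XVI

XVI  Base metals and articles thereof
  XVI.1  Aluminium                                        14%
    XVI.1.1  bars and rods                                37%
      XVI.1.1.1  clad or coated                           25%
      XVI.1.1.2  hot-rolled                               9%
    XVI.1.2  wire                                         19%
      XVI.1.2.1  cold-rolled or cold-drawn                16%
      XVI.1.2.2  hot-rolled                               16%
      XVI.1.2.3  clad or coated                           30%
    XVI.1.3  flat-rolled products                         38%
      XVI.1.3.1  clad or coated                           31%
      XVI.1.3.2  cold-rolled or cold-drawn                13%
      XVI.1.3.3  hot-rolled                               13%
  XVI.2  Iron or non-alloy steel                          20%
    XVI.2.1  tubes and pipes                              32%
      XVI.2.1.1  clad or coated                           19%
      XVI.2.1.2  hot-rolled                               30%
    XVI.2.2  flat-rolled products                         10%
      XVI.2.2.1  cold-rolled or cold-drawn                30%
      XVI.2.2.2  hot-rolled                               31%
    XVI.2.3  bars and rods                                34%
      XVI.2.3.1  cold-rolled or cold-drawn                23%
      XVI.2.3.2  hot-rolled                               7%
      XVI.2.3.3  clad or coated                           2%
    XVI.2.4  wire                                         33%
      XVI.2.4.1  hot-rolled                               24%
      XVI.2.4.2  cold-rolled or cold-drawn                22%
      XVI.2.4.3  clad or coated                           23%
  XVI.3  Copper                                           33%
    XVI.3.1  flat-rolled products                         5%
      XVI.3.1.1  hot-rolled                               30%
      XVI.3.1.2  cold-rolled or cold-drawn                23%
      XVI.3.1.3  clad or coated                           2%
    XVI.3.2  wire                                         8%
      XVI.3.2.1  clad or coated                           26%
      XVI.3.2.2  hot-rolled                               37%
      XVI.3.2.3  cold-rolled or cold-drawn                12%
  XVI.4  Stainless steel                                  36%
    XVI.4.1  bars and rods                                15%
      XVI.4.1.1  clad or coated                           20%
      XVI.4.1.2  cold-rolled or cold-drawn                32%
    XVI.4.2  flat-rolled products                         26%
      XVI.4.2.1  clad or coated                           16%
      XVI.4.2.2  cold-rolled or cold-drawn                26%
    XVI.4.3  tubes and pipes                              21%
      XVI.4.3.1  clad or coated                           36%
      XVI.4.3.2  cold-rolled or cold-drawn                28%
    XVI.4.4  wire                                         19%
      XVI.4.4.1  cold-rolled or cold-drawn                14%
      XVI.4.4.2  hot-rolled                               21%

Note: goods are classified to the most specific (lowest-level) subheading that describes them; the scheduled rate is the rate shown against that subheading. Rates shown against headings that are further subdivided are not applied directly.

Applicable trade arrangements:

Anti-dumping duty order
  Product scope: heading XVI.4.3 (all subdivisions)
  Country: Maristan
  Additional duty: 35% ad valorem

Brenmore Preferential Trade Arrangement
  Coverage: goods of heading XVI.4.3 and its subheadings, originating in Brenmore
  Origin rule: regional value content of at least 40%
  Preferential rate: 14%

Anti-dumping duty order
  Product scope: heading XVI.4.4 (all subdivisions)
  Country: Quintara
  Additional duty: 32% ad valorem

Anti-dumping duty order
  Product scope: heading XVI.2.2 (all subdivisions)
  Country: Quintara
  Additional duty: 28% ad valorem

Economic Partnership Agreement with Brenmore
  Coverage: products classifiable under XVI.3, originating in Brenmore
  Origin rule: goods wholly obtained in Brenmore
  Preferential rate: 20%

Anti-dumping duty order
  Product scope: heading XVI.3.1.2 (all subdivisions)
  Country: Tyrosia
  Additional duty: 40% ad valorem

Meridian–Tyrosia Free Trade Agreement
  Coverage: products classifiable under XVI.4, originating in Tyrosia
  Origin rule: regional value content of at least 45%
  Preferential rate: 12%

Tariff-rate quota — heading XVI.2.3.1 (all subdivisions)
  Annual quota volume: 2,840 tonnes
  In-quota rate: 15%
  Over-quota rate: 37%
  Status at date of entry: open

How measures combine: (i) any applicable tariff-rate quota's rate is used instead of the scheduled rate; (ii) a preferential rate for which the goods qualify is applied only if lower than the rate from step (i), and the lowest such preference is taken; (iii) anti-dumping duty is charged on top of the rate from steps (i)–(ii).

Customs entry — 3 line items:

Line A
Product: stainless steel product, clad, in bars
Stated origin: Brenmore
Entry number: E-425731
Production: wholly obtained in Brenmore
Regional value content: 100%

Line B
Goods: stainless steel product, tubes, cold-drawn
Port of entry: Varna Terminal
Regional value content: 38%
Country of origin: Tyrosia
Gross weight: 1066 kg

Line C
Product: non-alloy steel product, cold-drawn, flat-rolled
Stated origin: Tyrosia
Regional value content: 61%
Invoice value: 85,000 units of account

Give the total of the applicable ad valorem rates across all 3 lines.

78%

Line A: stainless steel → XVI.4; in bars → XVI.4.1; clad → XVI.4.1.1. Scheduled 20%. Brenmore agreement on XVI.4.3: XVI.4.1.1 not covered; Brenmore agreement on XVI.3: XVI.4.1.1 not covered. → 20%.
Line B: stainless steel → XVI.4; tubes → XVI.4.3; cold-drawn → XVI.4.3.2. Scheduled 28%. Tyrosia agreement on XVI.4: RVC < 45%. → 28%.
Line C: non-alloy steel → XVI.2; flat-rolled → XVI.2.2; cold-drawn → XVI.2.2.1. Scheduled 30%. Tyrosia agreement on XVI.4: XVI.2.2.1 not covered. → 30%.
Sum: 20% + 28% + 30% = 78%.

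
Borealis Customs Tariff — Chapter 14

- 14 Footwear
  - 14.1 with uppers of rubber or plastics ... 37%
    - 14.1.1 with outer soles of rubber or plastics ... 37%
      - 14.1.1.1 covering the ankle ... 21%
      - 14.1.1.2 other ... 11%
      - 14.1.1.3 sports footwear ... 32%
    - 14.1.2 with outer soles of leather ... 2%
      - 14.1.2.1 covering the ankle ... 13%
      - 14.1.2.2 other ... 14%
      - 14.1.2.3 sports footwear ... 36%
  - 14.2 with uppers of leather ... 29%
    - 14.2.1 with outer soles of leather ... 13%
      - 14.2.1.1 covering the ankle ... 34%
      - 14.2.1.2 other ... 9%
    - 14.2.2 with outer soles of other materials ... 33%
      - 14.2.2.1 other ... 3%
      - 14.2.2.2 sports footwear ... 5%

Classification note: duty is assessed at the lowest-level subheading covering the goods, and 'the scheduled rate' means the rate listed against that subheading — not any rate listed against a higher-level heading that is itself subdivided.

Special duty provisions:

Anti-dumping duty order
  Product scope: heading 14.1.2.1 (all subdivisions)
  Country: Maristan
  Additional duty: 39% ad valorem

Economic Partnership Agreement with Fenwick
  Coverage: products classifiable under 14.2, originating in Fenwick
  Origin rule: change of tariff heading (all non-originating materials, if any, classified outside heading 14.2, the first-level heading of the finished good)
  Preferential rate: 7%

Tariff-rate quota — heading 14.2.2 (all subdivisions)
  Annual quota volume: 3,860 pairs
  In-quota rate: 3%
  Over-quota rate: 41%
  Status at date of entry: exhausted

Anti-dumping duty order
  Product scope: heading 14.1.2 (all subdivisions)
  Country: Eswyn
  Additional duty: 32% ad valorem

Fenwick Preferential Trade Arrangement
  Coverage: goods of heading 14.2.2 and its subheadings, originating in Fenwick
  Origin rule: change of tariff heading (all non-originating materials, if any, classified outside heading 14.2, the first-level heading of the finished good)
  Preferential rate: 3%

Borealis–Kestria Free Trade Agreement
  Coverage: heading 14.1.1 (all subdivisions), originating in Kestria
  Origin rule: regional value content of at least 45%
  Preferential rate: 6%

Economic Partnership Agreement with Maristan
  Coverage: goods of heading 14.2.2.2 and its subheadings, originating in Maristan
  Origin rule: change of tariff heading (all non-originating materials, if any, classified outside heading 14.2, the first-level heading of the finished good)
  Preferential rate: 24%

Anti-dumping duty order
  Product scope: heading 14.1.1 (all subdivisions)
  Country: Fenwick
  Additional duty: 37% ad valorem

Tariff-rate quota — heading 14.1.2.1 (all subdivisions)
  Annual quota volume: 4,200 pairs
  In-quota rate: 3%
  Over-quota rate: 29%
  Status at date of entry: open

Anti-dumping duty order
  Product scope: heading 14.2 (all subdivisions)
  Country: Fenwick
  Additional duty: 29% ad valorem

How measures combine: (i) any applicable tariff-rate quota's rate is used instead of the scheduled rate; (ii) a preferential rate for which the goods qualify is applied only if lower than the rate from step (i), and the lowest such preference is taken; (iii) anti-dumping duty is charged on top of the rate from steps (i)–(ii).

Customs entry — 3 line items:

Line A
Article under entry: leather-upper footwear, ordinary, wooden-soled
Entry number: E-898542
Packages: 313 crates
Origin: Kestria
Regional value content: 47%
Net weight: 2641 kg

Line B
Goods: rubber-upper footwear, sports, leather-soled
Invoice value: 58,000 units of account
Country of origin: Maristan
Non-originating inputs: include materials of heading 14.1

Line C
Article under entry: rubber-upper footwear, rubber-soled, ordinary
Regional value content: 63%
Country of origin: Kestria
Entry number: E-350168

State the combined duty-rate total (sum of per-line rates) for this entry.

83%

Line A: leather-upper → 14.2; wooden-soled → 14.2.2; ordinary → 14.2.2.1. Scheduled 3%. quota on 14.2.2 exhausted → over-quota 41%; Kestria agreement on 14.1.1: 14.2.2.1 not covered. → 41%.
Line B: rubber-upper → 14.1; leather-soled → 14.1.2; sports → 14.1.2.3. Scheduled 36%. Maristan agreement on 14.2.2.2: 14.1.2.3 not covered. → 36%.
Line C: rubber-upper → 14.1; rubber-soled → 14.1.1; ordinary → 14.1.1.2. Scheduled 11%. Kestria agreement on 14.1.1: RVC ≥ 45% → 6% available; preferential 6%. → 6%.
Sum: 41% + 36% + 6% = 83%.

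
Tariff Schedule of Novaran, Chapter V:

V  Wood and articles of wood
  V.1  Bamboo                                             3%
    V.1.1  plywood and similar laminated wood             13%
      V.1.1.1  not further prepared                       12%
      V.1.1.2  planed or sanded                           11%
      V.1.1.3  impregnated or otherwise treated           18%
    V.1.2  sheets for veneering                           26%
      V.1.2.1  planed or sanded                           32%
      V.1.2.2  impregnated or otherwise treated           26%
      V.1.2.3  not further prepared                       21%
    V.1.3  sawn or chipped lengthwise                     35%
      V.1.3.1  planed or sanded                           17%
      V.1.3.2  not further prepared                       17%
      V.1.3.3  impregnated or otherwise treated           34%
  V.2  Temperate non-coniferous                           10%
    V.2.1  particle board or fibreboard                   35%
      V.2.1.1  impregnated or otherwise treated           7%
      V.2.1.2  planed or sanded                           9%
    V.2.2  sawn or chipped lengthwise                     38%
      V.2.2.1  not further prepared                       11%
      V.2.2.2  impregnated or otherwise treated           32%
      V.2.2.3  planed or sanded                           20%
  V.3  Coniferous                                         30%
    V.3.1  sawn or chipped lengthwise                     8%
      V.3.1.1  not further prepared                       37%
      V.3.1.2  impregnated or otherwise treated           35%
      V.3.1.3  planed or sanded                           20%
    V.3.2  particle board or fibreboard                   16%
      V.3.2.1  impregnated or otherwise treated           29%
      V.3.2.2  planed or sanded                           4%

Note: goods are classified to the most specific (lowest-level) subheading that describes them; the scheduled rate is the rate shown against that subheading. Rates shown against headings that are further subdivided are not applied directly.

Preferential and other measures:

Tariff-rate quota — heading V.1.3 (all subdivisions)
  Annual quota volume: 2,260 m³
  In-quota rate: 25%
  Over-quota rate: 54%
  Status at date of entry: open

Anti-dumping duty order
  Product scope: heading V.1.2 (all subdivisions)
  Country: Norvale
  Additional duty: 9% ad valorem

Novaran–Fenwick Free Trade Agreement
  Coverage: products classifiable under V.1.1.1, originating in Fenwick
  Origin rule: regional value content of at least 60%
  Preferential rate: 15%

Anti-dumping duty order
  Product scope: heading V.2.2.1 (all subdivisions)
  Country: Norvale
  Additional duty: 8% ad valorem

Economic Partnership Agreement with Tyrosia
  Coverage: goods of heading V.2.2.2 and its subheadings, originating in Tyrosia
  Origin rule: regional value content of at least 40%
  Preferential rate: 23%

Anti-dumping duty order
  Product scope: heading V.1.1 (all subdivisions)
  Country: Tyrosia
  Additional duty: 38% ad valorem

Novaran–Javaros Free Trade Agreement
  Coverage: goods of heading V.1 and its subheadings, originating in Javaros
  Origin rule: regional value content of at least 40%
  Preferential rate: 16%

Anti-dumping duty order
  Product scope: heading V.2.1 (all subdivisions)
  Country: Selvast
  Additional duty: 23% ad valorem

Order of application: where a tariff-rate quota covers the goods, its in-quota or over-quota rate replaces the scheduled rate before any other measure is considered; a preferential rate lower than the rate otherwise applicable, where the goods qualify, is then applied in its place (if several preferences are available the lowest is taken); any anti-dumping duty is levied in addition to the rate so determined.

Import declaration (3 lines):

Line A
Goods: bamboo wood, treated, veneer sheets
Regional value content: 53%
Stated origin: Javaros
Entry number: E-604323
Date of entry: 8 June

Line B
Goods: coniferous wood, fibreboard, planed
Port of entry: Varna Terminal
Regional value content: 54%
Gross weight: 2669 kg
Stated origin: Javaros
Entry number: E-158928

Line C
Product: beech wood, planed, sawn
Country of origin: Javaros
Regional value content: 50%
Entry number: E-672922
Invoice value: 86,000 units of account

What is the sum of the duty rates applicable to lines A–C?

Line A: bamboo → V.1; veneer sheets → V.1.2; treated → V.1.2.2. Scheduled 26%. Javaros agreement on V.1: RVC ≥ 40% → 16% available; preferential 16%. → 16%.
Line B: coniferous → V.3; fibreboard → V.3.2; planed → V.3.2.2. Scheduled 4%. Javaros agreement on V.1: V.3.2.2 not covered. → 4%.
Line C: beech → V.2; sawn → V.2.2; planed → V.2.2.3. Scheduled 20%. Javaros agreement on V.1: V.2.2.3 not covered. → 20%.
Sum: 16% + 4% + 20% = 40%.

40%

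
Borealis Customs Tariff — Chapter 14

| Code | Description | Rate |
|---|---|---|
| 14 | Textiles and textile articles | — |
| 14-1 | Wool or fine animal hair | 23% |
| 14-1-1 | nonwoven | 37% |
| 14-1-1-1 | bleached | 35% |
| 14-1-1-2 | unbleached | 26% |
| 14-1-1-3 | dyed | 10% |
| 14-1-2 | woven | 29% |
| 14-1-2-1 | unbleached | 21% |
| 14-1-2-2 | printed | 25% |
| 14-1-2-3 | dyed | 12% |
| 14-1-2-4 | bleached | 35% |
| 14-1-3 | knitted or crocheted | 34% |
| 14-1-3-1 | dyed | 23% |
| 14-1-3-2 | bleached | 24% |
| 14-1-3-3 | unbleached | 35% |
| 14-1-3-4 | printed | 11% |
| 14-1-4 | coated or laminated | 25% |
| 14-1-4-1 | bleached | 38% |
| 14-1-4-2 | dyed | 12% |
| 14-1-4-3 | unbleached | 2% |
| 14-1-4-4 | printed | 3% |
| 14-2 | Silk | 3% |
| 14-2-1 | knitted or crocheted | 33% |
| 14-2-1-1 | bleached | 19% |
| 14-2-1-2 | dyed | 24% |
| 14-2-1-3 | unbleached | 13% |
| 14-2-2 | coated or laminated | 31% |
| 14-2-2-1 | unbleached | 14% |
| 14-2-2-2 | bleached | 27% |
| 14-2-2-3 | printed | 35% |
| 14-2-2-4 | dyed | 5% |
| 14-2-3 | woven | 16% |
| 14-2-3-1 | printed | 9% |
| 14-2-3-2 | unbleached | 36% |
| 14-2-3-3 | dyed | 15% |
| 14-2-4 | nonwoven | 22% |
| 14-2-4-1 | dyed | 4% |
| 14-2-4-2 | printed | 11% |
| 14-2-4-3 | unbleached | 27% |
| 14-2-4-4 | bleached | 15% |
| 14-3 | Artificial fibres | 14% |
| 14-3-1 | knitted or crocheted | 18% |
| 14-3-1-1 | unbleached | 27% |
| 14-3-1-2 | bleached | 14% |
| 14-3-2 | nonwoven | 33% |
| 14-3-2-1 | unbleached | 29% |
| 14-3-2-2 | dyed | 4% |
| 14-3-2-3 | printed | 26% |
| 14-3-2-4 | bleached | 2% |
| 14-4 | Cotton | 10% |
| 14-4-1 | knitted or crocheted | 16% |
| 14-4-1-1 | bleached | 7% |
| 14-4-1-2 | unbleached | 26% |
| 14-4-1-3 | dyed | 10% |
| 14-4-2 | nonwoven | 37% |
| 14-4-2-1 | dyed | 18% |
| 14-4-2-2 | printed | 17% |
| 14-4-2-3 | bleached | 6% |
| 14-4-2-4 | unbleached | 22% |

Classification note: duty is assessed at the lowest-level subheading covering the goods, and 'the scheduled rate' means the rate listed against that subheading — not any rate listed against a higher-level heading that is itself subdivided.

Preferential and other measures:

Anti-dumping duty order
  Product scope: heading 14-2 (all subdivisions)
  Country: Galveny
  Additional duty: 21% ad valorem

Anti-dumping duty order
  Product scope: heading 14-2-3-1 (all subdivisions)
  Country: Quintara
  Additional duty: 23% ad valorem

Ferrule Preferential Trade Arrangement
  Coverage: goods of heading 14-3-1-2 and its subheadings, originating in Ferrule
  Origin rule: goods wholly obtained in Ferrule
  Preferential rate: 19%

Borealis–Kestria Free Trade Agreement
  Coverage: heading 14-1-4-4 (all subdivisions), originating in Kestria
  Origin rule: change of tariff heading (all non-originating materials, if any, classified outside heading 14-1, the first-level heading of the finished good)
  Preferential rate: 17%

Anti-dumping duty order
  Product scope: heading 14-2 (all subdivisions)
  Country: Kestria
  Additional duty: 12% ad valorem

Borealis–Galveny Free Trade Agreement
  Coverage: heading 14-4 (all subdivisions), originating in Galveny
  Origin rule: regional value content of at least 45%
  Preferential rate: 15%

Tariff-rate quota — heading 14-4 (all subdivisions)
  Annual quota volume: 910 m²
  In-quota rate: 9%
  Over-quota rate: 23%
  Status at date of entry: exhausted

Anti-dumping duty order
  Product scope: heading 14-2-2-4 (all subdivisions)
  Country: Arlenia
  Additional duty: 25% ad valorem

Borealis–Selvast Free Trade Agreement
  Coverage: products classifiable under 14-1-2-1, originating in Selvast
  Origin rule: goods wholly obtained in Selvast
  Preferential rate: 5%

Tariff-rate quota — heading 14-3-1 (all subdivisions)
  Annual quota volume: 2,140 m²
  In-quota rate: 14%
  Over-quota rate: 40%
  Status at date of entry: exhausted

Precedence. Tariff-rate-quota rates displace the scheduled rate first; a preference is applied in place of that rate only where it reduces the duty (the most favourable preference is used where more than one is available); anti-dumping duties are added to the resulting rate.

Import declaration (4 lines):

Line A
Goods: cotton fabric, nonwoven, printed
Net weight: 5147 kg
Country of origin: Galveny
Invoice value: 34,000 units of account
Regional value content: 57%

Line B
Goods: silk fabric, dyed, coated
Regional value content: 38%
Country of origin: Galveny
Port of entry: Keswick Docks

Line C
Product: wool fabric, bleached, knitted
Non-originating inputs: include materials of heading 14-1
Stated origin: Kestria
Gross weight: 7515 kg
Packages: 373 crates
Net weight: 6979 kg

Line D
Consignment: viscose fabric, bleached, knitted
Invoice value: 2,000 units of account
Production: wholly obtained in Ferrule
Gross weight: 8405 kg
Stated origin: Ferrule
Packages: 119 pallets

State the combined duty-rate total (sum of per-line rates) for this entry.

84%

Line A: cotton → 14-4; nonwoven → 14-4-2; printed → 14-4-2-2. Scheduled 17%. quota on 14-4 exhausted → over-quota 23%; Galveny agreement on 14-4: RVC ≥ 45% → 15% available; preferential 15%. → 15%.
Line B: silk → 14-2; coated → 14-2-2; dyed → 14-2-2-4. Scheduled 5%. Galveny agreement on 14-4: 14-2-2-4 not covered; anti-dumping (Galveny, 14-2): +21%; total 5% + 21% = 26%. → 26%.
Line C: wool → 14-1; knitted → 14-1-3; bleached → 14-1-3-2. Scheduled 24%. Kestria agreement on 14-1-4-4: 14-1-3-2 not covered. → 24%.
Line D: viscose → 14-3; knitted → 14-3-1; bleached → 14-3-1-2. Scheduled 14%. quota on 14-3-1 exhausted → over-quota 40%; Ferrule agreement on 14-3-1-2: wholly obtained → 19% available; preferential 19%. → 19%.
Sum: 15% + 26% + 24% + 19% = 84%.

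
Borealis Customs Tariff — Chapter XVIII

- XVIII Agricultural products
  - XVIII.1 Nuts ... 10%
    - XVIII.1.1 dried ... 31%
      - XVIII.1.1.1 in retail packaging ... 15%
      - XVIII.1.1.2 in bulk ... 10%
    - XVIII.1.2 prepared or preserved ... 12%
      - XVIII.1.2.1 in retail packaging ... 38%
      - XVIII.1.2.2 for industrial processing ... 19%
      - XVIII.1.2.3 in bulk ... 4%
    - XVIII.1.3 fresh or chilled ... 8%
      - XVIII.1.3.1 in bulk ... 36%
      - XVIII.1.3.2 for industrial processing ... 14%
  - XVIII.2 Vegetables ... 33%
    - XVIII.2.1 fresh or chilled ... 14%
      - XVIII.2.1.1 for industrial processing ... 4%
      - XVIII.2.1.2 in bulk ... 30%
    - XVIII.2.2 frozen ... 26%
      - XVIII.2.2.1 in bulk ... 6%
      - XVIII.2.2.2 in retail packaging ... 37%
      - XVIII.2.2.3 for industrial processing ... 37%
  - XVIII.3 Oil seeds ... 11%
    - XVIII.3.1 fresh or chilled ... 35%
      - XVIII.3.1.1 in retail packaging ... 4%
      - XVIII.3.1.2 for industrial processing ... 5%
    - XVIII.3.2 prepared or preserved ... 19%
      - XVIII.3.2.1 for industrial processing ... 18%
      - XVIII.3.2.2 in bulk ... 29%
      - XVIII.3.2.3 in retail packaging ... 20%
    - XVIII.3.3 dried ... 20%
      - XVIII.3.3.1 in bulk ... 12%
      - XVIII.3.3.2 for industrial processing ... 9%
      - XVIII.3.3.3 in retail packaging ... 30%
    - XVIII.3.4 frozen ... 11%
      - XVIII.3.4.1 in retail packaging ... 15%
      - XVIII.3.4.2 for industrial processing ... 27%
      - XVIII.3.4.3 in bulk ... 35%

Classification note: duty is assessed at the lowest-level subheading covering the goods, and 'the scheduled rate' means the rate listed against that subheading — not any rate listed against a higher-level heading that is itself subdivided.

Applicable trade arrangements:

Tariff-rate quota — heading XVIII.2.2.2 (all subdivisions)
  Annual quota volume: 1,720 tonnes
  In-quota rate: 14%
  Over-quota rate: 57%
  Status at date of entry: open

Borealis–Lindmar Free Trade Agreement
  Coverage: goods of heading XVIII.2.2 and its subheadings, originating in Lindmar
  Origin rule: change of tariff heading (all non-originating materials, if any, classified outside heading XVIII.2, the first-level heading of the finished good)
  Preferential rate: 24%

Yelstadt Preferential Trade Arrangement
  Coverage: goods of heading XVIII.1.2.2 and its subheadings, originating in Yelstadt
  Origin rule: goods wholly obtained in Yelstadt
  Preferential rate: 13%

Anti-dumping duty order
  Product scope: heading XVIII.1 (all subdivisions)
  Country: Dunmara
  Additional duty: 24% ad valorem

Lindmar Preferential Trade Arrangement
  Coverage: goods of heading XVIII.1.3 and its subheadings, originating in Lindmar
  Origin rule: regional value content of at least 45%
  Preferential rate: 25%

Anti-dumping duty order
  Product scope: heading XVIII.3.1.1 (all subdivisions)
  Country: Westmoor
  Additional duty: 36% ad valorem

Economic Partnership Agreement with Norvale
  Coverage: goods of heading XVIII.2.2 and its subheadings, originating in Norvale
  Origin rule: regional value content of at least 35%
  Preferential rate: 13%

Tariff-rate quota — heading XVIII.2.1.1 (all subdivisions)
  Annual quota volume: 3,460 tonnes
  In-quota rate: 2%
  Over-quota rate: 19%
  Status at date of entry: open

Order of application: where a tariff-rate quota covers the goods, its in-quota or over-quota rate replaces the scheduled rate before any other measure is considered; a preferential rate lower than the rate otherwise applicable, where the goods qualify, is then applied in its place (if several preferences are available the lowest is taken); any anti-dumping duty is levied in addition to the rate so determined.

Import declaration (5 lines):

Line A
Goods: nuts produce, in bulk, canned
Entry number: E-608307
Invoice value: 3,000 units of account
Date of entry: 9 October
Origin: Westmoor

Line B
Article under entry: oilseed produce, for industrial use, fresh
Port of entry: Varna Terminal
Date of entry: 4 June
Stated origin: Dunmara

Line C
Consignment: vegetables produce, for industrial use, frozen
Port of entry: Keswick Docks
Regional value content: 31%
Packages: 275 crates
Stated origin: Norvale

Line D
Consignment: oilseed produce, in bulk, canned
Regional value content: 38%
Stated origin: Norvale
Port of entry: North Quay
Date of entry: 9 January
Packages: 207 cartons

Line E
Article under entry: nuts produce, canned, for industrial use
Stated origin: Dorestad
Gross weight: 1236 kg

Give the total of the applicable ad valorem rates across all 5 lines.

Line A: nuts → XVIII.1; canned → XVIII.1.2; in bulk → XVIII.1.2.3. Scheduled 4%. No special measure applies. → 4%.
Line B: oilseed → XVIII.3; fresh → XVIII.3.1; for industrial use → XVIII.3.1.2. Scheduled 5%. No special measure applies. → 5%.
Line C: vegetables → XVIII.2; frozen → XVIII.2.2; for industrial use → XVIII.2.2.3. Scheduled 37%. Norvale agreement on XVIII.2.2: RVC < 35%. → 37%.
Line D: oilseed → XVIII.3; canned → XVIII.3.2; in bulk → XVIII.3.2.2. Scheduled 29%. Norvale agreement on XVIII.2.2: XVIII.3.2.2 not covered. → 29%.
Line E: nuts → XVIII.1; canned → XVIII.1.2; for industrial use → XVIII.1.2.2. Scheduled 19%. No special measure applies. → 19%.
Sum: 4% + 5% + 37% + 29% + 19% = 94%.

94%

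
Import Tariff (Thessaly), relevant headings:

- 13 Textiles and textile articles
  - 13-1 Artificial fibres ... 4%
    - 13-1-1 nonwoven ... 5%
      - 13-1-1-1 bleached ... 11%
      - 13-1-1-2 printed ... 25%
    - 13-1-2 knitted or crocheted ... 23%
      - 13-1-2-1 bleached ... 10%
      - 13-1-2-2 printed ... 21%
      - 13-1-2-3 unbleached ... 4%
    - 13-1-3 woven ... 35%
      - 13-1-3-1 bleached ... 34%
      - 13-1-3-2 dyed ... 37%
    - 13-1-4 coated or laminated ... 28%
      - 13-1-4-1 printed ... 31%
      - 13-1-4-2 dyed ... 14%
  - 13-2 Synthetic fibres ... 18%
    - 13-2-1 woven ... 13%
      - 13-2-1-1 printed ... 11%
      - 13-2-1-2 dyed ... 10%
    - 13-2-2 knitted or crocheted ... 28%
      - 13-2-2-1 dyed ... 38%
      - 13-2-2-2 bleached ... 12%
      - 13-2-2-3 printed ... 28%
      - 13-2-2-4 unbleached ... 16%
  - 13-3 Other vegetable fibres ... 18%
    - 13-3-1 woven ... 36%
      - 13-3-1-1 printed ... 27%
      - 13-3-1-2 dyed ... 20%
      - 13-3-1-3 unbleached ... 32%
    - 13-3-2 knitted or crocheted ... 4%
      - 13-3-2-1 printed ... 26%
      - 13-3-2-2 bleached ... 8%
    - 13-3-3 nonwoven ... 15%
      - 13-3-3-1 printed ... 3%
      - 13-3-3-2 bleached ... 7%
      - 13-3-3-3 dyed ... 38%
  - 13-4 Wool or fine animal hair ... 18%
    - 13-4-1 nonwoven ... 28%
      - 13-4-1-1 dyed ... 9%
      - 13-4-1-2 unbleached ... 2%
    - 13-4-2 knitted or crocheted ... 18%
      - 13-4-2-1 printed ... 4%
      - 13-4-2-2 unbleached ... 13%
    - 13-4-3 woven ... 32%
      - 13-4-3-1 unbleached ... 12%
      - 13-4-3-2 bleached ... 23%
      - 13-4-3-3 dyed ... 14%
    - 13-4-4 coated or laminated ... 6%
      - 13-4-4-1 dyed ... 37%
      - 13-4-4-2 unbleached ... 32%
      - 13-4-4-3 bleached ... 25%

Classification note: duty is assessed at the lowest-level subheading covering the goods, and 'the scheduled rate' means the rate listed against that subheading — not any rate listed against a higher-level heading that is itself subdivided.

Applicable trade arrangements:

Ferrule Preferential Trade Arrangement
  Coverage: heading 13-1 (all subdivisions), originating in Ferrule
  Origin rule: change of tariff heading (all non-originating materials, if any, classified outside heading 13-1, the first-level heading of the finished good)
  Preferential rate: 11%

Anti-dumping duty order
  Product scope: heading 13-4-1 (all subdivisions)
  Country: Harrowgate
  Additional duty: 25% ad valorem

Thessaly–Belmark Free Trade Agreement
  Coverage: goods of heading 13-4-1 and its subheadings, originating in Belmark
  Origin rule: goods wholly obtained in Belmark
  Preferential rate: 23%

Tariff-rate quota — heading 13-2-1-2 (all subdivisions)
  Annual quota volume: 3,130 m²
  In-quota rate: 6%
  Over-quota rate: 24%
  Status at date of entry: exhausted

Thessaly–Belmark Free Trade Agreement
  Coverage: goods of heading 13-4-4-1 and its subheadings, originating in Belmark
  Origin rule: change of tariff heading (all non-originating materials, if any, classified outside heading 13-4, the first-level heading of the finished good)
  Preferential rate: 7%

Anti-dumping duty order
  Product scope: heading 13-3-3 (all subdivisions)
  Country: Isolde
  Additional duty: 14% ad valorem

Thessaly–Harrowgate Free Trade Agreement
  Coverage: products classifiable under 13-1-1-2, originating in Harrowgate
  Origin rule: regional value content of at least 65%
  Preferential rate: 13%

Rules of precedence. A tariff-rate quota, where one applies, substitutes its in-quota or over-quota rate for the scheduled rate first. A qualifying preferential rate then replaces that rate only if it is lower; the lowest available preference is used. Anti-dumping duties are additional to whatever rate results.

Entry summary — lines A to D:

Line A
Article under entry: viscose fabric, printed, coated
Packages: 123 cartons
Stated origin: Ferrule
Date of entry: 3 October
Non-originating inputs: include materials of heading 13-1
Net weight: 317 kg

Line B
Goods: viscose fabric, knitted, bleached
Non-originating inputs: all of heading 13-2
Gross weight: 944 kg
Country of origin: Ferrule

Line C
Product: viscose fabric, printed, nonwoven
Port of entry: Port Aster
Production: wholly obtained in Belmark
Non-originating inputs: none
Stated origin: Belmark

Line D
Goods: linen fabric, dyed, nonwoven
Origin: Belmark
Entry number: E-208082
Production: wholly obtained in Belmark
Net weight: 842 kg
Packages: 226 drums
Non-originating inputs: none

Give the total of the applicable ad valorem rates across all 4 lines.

104%

Line A: viscose → 13-1; coated → 13-1-4; printed → 13-1-4-1. Scheduled 31%. Ferrule agreement on 13-1: CTH not met. → 31%.
Line B: viscose → 13-1; knitted → 13-1-2; bleached → 13-1-2-1. Scheduled 10%. Ferrule agreement on 13-1: CTH met → 11% available; preference 11% not lower than 10% → no reduction. → 10%.
Line C: viscose → 13-1; nonwoven → 13-1-1; printed → 13-1-1-2. Scheduled 25%. Belmark agreement on 13-4-1: 13-1-1-2 not covered; Belmark agreement on 13-4-4-1: 13-1-1-2 not covered. → 25%.
Line D: linen → 13-3; nonwoven → 13-3-3; dyed → 13-3-3-3. Scheduled 38%. Belmark agreement on 13-4-1: 13-3-3-3 not covered; Belmark agreement on 13-4-4-1: 13-3-3-3 not covered. → 38%.
Sum: 31% + 10% + 25% + 38% = 104%.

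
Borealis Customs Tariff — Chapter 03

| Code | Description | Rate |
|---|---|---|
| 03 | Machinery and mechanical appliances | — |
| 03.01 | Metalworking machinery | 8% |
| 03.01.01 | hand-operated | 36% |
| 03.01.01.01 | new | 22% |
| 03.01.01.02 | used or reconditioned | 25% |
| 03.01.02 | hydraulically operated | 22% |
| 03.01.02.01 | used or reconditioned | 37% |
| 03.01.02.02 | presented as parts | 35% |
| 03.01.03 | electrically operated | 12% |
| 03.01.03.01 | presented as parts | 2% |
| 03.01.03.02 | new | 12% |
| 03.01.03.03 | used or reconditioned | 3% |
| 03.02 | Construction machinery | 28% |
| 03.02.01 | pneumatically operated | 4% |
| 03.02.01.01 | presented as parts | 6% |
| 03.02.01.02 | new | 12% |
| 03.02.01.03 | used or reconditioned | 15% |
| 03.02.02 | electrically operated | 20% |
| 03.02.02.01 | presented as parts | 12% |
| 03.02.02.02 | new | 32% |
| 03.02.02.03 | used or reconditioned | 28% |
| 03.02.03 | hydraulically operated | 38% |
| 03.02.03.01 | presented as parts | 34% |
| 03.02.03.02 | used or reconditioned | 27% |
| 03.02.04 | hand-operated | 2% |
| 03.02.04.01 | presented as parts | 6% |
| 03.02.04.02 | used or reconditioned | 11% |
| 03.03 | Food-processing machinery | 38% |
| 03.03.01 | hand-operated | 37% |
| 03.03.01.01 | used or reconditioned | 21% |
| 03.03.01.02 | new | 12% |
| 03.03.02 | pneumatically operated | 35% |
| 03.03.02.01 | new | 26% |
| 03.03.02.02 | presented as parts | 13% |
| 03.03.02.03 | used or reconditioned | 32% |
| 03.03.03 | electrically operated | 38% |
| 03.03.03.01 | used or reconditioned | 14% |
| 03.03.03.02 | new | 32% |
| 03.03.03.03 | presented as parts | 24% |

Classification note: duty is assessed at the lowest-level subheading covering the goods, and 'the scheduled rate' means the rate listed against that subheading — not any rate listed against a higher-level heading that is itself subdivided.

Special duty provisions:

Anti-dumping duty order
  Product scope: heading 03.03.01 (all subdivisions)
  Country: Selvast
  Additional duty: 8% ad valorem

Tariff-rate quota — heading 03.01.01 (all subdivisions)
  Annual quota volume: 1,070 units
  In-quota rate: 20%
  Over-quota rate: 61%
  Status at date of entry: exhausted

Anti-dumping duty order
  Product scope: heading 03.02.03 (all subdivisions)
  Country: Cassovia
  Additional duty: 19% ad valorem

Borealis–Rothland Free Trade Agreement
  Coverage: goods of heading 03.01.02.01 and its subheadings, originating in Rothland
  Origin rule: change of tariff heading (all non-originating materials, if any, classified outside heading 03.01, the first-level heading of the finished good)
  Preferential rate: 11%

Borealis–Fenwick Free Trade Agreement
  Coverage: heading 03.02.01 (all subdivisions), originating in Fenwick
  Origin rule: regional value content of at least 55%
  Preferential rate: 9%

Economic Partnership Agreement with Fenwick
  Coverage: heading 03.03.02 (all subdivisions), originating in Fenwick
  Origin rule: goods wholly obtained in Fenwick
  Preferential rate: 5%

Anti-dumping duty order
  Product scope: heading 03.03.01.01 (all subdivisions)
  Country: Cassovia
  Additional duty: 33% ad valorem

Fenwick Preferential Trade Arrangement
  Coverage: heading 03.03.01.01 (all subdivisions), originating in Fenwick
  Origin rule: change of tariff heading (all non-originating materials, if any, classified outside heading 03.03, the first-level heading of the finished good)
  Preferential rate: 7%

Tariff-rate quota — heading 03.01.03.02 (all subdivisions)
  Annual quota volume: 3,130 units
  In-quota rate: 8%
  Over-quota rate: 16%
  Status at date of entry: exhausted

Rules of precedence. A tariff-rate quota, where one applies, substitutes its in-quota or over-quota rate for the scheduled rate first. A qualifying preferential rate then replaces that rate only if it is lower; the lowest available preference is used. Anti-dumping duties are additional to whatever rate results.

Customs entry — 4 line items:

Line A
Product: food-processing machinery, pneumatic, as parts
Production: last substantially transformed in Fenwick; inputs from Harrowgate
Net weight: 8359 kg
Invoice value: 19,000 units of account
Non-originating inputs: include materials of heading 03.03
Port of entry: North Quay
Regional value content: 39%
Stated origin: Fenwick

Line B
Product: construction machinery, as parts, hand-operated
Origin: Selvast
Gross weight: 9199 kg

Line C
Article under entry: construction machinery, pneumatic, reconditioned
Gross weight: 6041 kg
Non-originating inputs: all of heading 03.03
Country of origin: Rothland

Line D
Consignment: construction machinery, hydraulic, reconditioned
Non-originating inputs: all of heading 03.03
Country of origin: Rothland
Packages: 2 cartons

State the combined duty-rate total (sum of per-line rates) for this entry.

61%

Line A: food-processing → 03.03; pneumatic → 03.03.02; as parts → 03.03.02.02. Scheduled 13%. Fenwick agreement on 03.02.01: 03.03.02.02 not covered; Fenwick agreement on 03.03.02: not wholly obtained; Fenwick agreement on 03.03.01.01: 03.03.02.02 not covered. → 13%.
Line B: construction → 03.02; hand-operated → 03.02.04; as parts → 03.02.04.01. Scheduled 6%. No special measure applies. → 6%.
Line C: construction → 03.02; pneumatic → 03.02.01; reconditioned → 03.02.01.03. Scheduled 15%. Rothland agreement on 03.01.02.01: 03.02.01.03 not covered. → 15%.
Line D: construction → 03.02; hydraulic → 03.02.03; reconditioned → 03.02.03.02. Scheduled 27%. Rothland agreement on 03.01.02.01: 03.02.03.02 not covered. → 27%.
Sum: 13% + 6% + 15% + 27% = 61%.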